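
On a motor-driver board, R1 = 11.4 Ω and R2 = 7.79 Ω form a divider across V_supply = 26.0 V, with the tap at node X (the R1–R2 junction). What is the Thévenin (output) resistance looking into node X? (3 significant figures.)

Zeroing V_supply shorts the top of R1 to ground, so R_th = R1 ‖ R2 = 4.628 Ω.

R_th ≈ 4.63 Ω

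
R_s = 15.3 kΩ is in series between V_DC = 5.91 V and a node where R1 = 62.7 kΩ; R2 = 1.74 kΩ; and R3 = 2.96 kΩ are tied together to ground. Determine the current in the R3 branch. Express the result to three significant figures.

Parallel bank: R_p = 1/(1/62.7 + 1/1.74 + 1/2.96) = 1.077 kΩ.
Node voltage V_A = V_DC · R_p/(R_s + R_p) = 5.91 × 0.06576 = 0.3887 V.
I(R3) = V_A / R3 = 0.3887/2.96 = 0.1313 mA.
(Check via current divider: I_total = 0.3609 mA; share G_k/ΣG = 0.3639 → same result.)

I ≈ 0.131 mA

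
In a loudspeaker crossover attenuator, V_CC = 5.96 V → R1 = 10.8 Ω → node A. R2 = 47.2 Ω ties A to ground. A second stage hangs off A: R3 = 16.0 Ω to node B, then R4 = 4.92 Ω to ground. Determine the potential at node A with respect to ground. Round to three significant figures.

Node A sees R2 in parallel with the series input of stage 2, R3 + R4 = 20.92 Ω.
Effective lower resistance at A: R2 ‖ 20.92 = 14.50 Ω.
V_A = 5.96 × 14.50/(10.8 + 14.50) = 3.415 V.

V_A ≈ 3.42 V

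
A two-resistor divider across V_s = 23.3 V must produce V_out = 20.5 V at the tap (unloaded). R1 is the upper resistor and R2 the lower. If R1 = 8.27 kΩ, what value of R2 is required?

R2 ≈ 60.5 kΩ

V_out/V_s = R2/(R1+R2) = 0.8798.
R2 = R1 · 0.8798/(1 − 0.8798) = 60.55 kΩ.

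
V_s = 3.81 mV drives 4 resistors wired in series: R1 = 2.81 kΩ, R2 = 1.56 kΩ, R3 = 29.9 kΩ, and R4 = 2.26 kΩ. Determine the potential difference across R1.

V ≈ 0.293 mV

Series total: ΣR = 2.81 + 1.56 + 29.9 + 2.26 = 36.53 kΩ.
V = V_s · R/ΣR = 3.81 × 0.07692 = 0.2931 mV.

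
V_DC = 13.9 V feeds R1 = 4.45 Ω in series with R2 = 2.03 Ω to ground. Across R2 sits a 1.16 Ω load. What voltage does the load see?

R2 ‖ R_L = (2.03 × 1.16)/(2.03 + 1.16) = 0.7382 Ω.
Then V_out = V_DC · R2'/(R1 + R2') = 13.9 × 0.7382/5.188 = 1.978 V.

V_out ≈ 1.98 V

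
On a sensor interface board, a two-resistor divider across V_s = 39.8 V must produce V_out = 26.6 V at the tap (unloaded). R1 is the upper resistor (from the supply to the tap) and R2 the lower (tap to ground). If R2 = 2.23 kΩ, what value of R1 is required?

Required fraction k = V_out/V_s = 0.6683.
So R1 = R2 · (V_s/V_out − 1) = 2.23 × (39.8/26.6 − 1) = 2.23 × 0.4962 = 1.107 kΩ.

R1 ≈ 1.11 kΩ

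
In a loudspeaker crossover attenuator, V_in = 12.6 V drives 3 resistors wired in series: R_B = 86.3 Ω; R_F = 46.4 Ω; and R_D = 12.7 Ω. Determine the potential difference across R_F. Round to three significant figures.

Total series resistance ΣR = 86.3 + 46.4 + 12.7 = 145.4 Ω.
Voltage divider: V = V_in · (46.40 / 145.4) = 12.6 × 0.3191 = 4.021 V.

V ≈ 4.02 V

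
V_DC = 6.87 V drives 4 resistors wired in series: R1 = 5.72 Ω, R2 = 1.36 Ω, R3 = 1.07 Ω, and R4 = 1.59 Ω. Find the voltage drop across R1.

Total series resistance ΣR = 5.72 + 1.36 + 1.07 + 1.59 = 9.740 Ω.
Voltage divider: V = V_DC · (5.720 / 9.740) = 6.87 × 0.5873 = 4.035 V.

V ≈ 4.03 V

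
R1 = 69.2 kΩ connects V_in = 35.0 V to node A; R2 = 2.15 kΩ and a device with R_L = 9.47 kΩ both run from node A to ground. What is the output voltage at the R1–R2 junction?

V_out ≈ 0.864 V

R2 ‖ R_L = (2.15 × 9.47)/(2.15 + 9.47) = 1.752 kΩ.
Voltage divider with the loaded lower leg: V_out = 35.0 × 1.752/(69.2 + 1.752) = 35.0 × 0.02470 = 0.8643 V.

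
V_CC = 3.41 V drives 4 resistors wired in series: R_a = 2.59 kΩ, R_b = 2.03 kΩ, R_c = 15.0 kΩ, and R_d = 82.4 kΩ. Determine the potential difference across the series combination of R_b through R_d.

ΣR = 2.59 + 2.03 + 15.0 + 82.4 = 102.0 kΩ.
R_{R_b..R_d} = 2.03 + 15.0 + 82.4 = 99.43 kΩ.
V = V_CC · R/ΣR = 3.41 × 0.9746 = 3.323 V.

V ≈ 3.32 V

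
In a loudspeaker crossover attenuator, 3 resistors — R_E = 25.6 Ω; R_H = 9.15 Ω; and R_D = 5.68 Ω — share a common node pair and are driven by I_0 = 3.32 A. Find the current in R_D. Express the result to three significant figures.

I ≈ 1.80 A

Conductances: ΣG = 1/25.6 + 1/9.15 + 1/5.68 = 0.3244 (1/Ω).
R_D takes the fraction G_k/ΣG = 0.1761/0.3244 = 0.5427, so I = 3.32 × 0.5427 = 1.802 A.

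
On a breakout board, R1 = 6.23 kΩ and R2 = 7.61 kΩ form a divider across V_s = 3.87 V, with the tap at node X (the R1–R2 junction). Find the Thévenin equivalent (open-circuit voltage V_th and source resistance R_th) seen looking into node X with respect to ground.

V_th ≈ 2.13 V, R_th ≈ 3.43 kΩ

With X open, the divider is unloaded: V_th = 3.87 × 7.61/13.84 = 2.128 V.
Looking into X with the source shorted: R_th = R1·R2/(R1+R2) = 6.230 × 7.61/13.84 = 3.426 kΩ.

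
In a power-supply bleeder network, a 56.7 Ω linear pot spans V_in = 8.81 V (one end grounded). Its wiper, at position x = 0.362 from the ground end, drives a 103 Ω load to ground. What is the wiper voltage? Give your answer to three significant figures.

Split the track: R_lower = x·R_p = 20.53 Ω, R_upper = (1−x)·R_p = 36.17 Ω.
(x·R_p) ‖ R_L = 17.11 Ω.
V_out = 8.81 × 17.11/(36.17 + 17.11) = 2.829 V.

V_out ≈ 2.83 V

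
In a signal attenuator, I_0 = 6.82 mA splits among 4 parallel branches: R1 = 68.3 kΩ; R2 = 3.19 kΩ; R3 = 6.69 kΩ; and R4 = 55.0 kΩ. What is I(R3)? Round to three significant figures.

I ≈ 2.06 mA

ΣG = 1/68.3 + 1/3.19 + 1/6.69 + 1/55.0 = 0.4958.
Current divider: I(R3) = I_0 · G_k/ΣG = 6.82 × (0.1495/0.4958) = 6.82 × 0.3015 = 2.056 mA.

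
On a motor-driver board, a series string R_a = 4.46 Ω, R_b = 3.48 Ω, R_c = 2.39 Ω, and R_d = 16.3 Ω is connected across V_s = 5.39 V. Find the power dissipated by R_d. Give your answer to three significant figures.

Series current I = V_s/ΣR = 5.39/26.63 = 0.2024 A.
P = I²R = 0.04097 × 16.3 = 0.6678 W.

P ≈ 0.668 W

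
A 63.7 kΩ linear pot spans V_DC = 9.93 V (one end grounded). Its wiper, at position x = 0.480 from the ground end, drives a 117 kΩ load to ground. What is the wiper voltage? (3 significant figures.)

V_out ≈ 4.20 V

The pot divides into 33.12 kΩ above the wiper and 30.58 kΩ below.
Lower segment in parallel with the load: 30.58 ‖ 117 = 24.24 kΩ.
Then V_out = V_DC · 24.24/(33.12 + 24.24) = 4.196 V.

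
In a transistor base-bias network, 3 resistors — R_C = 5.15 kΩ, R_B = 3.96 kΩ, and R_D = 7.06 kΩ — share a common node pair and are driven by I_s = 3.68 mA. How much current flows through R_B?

Total conductance ΣG = 1/5.15 + 1/3.96 + 1/7.06 = 0.5883 (units of 1/kΩ).
R_B takes the fraction G_k/ΣG = 0.2525/0.5883 = 0.4292, so I = 3.68 × 0.4292 = 1.580 mA.

I ≈ 1.58 mA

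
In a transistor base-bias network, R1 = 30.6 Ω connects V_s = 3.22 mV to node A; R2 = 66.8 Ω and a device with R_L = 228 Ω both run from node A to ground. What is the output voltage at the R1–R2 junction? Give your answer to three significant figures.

R2 ‖ R_L = (66.8 × 228)/(66.8 + 228) = 51.66 Ω.
Voltage divider with the loaded lower leg: V_out = 3.22 × 51.66/(30.6 + 51.66) = 3.22 × 0.6280 = 2.022 mV.

V_out ≈ 2.02 mV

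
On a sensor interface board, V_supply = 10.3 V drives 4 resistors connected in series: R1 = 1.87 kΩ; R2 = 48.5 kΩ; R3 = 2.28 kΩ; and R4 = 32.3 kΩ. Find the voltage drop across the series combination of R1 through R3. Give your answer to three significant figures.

Total series resistance ΣR = 1.87 + 48.5 + 2.28 + 32.3 = 84.95 kΩ.
R_{R1..R3} = 1.87 + 48.5 + 2.28 = 52.65 kΩ.
Voltage divider: V = V_supply · (52.65 / 84.95) = 10.3 × 0.6198 = 6.384 V.

V ≈ 6.38 V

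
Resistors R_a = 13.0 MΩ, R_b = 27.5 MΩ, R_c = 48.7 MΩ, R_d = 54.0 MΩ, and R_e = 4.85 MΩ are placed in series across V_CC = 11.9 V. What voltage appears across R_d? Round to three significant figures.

V ≈ 4.34 V

Total series resistance ΣR = 13.0 + 27.5 + 48.7 + 54.0 + 4.85 = 148.1 MΩ.
Voltage divider: V = V_CC · (54.00 / 148.1) = 11.9 × 0.3647 = 4.340 V.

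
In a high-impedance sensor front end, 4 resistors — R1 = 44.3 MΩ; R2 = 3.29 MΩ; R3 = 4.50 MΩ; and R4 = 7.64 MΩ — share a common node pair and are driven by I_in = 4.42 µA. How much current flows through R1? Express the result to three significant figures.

I ≈ 0.147 µA

ΣG = 1/44.3 + 1/3.29 + 1/4.50 + 1/7.64 = 0.6796.
By the current-divider rule, I = I_in · G_k/ΣG = 4.42 × 0.03321 = 0.1468 µA.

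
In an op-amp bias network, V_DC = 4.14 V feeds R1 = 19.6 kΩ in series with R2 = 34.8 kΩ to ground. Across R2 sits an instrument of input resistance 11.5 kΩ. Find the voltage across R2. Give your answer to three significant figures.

V_out ≈ 1.27 V

The load sits in parallel with R2, giving an effective lower resistance R2' = R2·R_L/(R2+R_L) = 8.644 kΩ.
Now apply the divider: V_out = 4.14 × 0.3060 = 1.267 V.
(Unloaded it would be 2.65 V; the load pulls it down.)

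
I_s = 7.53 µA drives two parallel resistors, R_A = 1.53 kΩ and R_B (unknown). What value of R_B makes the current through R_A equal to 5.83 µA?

Two-branch current divider: I_A = I_s · R_B/(R_A + R_B).
With f = 0.7742, R_B = R_A · f/(1−f) = 1.53 × 3.429 = 5.247 kΩ.

R_B ≈ 5.25 kΩ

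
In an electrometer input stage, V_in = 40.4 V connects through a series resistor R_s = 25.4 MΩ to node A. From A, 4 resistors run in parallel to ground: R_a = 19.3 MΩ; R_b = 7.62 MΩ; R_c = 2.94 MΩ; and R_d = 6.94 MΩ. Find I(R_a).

I ≈ 0.117 µA

Parallel bank: R_p = 1/(1/19.3 + 1/7.62 + 1/2.94 + 1/6.94) = 1.499 MΩ.
V_A by voltage divider: V_A = 40.4 × 1.499/(25.4 + 1.499) = 2.251 V.
Branch current I = V_A/R_a = 2.251/19.3 = 0.1166 µA.
(Equivalently: I_total = 1.502 µA, then current-divider fraction G_k/ΣG = 0.07765.)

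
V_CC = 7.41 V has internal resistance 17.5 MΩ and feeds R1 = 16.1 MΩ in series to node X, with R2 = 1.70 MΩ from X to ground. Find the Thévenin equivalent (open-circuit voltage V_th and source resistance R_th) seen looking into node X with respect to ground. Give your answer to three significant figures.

R1' = 17.5 + 16.1 = 33.60 MΩ (source resistance + R1).
Open-circuit (no load on X): V_th = V_CC · R2/(R1' + R2) = 7.41 × 1.70/(33.60 + 1.70) = 0.3569 V.
With V_CC suppressed (replaced by a short), R_th = R1' ‖ R2 = (33.60 × 1.70)/(33.60 + 1.70) = 1.618 MΩ.

V_th ≈ 0.357 V, R_th ≈ 1.62 MΩ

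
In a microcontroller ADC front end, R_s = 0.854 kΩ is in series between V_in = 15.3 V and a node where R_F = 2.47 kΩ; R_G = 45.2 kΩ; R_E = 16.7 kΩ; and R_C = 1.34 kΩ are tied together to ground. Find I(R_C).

Combine the parallel branches: R_p = (1/2.47 + 1/45.2 + 1/16.7 + 1/1.34)⁻¹ = 0.8109 kΩ.
Node voltage V_A = V_in · R_p/(R_s + R_p) = 15.3 × 0.4871 = 7.452 V.
Branch current I = V_A/R_C = 7.452/1.34 = 5.561 mA.

I ≈ 5.56 mA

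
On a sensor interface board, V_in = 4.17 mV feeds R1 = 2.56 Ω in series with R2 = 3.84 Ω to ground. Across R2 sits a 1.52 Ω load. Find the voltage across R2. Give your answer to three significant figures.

V_out ≈ 1.24 mV

R2 ‖ R_L = (3.84 × 1.52)/(3.84 + 1.52) = 1.089 Ω.
Voltage divider with the loaded lower leg: V_out = 4.17 × 1.089/(2.56 + 1.089) = 4.17 × 0.2984 = 1.244 mV.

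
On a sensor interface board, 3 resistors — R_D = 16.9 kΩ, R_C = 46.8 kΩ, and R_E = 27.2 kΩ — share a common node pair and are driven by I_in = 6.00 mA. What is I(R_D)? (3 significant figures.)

I ≈ 3.03 mA

Conductances: ΣG = 1/16.9 + 1/46.8 + 1/27.2 = 0.1173 (1/kΩ).
By the current-divider rule, I = I_in · G_k/ΣG = 6.00 × 0.5044 = 3.027 mA.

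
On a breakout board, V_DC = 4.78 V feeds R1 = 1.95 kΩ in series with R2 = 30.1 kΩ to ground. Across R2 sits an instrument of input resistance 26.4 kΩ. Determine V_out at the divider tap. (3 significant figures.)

V_out ≈ 4.20 V

The load sits in parallel with R2, giving an effective lower resistance R2' = R2·R_L/(R2+R_L) = 14.06 kΩ.
Voltage divider with the loaded lower leg: V_out = 4.78 × 14.06/(1.95 + 14.06) = 4.78 × 0.8782 = 4.198 V.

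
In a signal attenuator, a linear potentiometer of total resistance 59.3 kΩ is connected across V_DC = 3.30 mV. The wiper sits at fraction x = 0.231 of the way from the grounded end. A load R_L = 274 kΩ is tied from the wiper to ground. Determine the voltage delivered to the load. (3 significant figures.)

V_out ≈ 0.734 mV

Lower segment x·R_p = 13.70 kΩ; upper segment (1−x)·R_p = 45.60 kΩ.
R_L loads the lower segment: effective lower R = 13.05 kΩ.
Then V_out = V_DC · 13.05/(45.60 + 13.05) = 0.7341 mV.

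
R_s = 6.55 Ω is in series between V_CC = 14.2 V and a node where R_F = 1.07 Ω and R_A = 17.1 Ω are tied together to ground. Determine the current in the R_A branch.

Combine the parallel branches: R_p = (1/1.07 + 1/17.1)⁻¹ = 1.007 Ω.
V_A by voltage divider: V_A = 14.2 × 1.007/(6.55 + 1.007) = 1.892 V.
I(R_A) = V_A / R_A = 1.892/17.1 = 0.1107 A.
(Check via current divider: I_total = 1.879 A; share G_k/ΣG = 0.05889 → same result.)

I ≈ 0.111 A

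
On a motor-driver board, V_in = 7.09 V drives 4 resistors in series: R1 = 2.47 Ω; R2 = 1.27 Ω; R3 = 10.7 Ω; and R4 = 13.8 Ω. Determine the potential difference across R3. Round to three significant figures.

V ≈ 2.69 V

Series total: ΣR = 2.47 + 1.27 + 10.7 + 13.8 = 28.24 Ω.
V = V_in · R/ΣR = 7.09 × 0.3789 = 2.686 V.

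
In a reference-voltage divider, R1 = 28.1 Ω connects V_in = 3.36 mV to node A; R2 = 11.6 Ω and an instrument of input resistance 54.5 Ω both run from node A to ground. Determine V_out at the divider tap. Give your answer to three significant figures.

The load sits in parallel with R2, giving an effective lower resistance R2' = R2·R_L/(R2+R_L) = 9.564 Ω.
Then V_out = V_in · R2'/(R1 + R2') = 3.36 × 9.564/37.66 = 0.8532 mV.

V_out ≈ 0.853 mV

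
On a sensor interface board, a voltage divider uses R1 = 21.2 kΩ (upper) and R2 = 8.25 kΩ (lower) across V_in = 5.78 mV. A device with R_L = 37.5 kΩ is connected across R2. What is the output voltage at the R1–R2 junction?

First combine the lower leg with the load: R2 ‖ R_L = 6.762 kΩ.
Voltage divider with the loaded lower leg: V_out = 5.78 × 6.762/(21.2 + 6.762) = 5.78 × 0.2418 = 1.398 mV.

V_out ≈ 1.40 mV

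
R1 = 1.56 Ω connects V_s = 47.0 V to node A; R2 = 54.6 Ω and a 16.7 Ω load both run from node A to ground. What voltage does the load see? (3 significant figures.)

V_out ≈ 41.9 V

The load sits in parallel with R2, giving an effective lower resistance R2' = R2·R_L/(R2+R_L) = 12.79 Ω.
Then V_out = V_s · R2'/(R1 + R2') = 47.0 × 12.79/14.35 = 41.89 V.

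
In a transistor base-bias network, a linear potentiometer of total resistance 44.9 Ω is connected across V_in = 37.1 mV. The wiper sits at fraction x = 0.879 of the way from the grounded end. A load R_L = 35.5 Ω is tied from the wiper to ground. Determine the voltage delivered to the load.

Split the track: R_lower = x·R_p = 39.47 Ω, R_upper = (1−x)·R_p = 5.433 Ω.
(x·R_p) ‖ R_L = 18.69 Ω.
V_out = 37.1 × 18.69/(5.433 + 18.69) = 28.74 mV.

V_out ≈ 28.7 mV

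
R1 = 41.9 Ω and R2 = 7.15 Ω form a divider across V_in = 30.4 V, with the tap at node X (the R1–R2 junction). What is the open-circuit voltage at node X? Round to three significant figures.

V_th is the unloaded tap voltage: V_in · R2/(R1+R2) = 30.4 × 0.1458 = 4.431 V.

V_th ≈ 4.43 V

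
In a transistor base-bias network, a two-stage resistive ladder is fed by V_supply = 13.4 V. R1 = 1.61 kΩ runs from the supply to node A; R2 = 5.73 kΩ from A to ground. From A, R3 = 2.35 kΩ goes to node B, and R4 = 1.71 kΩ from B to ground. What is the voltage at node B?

The second stage (R3 + R4 = 4.060 kΩ) loads node A in parallel with R2.
R2 ‖ (R3+R4) = 2.376 kΩ.
V_A = 13.4 × 2.376/(1.61 + 2.376) = 7.988 V.
Stage 2 is unloaded, so V_B = V_A · R4/(R3+R4) = 7.988 × 1.71/4.060 = 3.364 V.

V_B ≈ 3.36 V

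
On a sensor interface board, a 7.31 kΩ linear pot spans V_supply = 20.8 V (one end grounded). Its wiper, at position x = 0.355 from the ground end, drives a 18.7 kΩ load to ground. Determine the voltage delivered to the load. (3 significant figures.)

V_out ≈ 6.78 V

The pot divides into 4.715 kΩ above the wiper and 2.595 kΩ below.
(x·R_p) ‖ R_L = 2.279 kΩ.
Then V_out = V_supply · 2.279/(4.715 + 2.279) = 6.777 V.
(Unloaded: V_out = x·V_supply = 7.38 V.)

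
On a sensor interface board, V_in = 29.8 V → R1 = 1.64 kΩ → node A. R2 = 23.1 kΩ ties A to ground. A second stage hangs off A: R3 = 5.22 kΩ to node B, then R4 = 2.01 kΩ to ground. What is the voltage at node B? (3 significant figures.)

V_B ≈ 6.38 V

The second stage (R3 + R4 = 7.230 kΩ) loads node A in parallel with R2.
Effective lower resistance at A: R2 ‖ 7.230 = 5.507 kΩ.
So V_A = 29.8 × 0.7705 = 22.96 V.
V_B = V_A × 0.2780 = 6.383 V.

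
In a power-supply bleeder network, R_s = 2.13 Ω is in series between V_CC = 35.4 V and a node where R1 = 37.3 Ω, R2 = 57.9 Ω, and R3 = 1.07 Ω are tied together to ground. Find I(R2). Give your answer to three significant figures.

I ≈ 0.198 A

Equivalent of the parallel group: R_p = 1.022 Ω.
Node voltage V_A = V_CC · R_p/(R_s + R_p) = 35.4 × 0.3242 = 11.48 V.
I(R2) = V_A / R2 = 11.48/57.9 = 0.1982 A.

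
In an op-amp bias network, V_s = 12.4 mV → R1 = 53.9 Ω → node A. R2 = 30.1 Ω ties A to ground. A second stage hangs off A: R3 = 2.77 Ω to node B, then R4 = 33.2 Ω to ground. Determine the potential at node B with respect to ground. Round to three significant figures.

The second stage (R3 + R4 = 35.97 Ω) loads node A in parallel with R2.
R2 ‖ (R3+R4) = 16.39 Ω.
First divider: V_A = V_s · 16.39/(53.9 + 16.39) = 2.891 mV.
V_B = V_A × 0.9230 = 2.668 mV.

V_B ≈ 2.67 mV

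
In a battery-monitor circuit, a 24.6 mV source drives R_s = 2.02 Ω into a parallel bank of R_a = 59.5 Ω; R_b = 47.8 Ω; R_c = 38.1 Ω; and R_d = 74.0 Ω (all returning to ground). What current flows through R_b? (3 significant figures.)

I ≈ 0.445 mA

Combine the parallel branches: R_p = (1/59.5 + 1/47.8 + 1/38.1 + 1/74.0)⁻¹ = 12.91 Ω.
Node voltage V_A = V_in · R_p/(R_s + R_p) = 24.6 × 0.8647 = 21.27 mV.
Branch current I = V_A/R_b = 21.27/47.8 = 0.4450 mA.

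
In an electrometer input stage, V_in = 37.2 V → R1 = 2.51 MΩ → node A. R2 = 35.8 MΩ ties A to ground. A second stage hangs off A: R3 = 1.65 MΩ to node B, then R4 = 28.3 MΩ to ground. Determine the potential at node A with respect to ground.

Looking into the second stage from A: R3 + R4 = 29.95 MΩ appears in parallel with R2.
R2 ‖ (R3+R4) = 16.31 MΩ.
V_A = 37.2 × 16.31/(2.51 + 16.31) = 32.24 V.

V_A ≈ 32.2 V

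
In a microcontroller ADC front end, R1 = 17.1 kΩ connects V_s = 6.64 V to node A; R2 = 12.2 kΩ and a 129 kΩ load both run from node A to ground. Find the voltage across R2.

V_out ≈ 2.62 V

First combine the lower leg with the load: R2 ‖ R_L = 11.15 kΩ.
Voltage divider with the loaded lower leg: V_out = 6.64 × 11.15/(17.1 + 11.15) = 6.64 × 0.3946 = 2.620 V.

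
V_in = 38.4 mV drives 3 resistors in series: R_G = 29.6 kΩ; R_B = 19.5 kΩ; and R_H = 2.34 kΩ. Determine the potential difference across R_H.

V ≈ 1.75 mV

Series total: ΣR = 29.6 + 19.5 + 2.34 = 51.44 kΩ.
By the voltage-divider rule, V = 38.4 × 2.340/51.44 = 1.747 mV.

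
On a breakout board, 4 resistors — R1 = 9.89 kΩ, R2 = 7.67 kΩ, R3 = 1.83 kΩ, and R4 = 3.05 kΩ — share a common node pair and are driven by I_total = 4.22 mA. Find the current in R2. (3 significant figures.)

I ≈ 0.498 mA

Conductances: ΣG = 1/9.89 + 1/7.67 + 1/1.83 + 1/3.05 = 1.106 (1/kΩ).
Current divider: I(R2) = I_total · G_k/ΣG = 4.22 × (0.1304/1.106) = 4.22 × 0.1179 = 0.4976 mA.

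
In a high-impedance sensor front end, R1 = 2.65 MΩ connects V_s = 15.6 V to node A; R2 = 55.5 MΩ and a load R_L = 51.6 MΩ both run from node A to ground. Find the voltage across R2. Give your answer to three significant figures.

The load sits in parallel with R2, giving an effective lower resistance R2' = R2·R_L/(R2+R_L) = 26.74 MΩ.
Then V_out = V_s · R2'/(R1 + R2') = 15.6 × 26.74/29.39 = 14.19 V.

V_out ≈ 14.2 V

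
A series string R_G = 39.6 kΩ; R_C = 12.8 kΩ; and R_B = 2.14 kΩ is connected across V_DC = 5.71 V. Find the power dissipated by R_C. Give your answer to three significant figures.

Series current I = V_DC/ΣR = 5.71/54.54 = 0.1047 mA.
P = I²R = 0.01096 × 12.8 = 0.1403 mW.

P ≈ 0.140 mW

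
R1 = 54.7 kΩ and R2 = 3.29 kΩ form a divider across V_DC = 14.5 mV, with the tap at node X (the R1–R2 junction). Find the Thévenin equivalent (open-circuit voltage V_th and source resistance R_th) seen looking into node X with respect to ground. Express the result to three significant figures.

With X open, the divider is unloaded: V_th = 14.5 × 3.29/57.99 = 0.8226 mV.
Looking into X with the source shorted: R_th = R1·R2/(R1+R2) = 54.70 × 3.29/57.99 = 3.103 kΩ.

V_th ≈ 0.823 mV, R_th ≈ 3.10 kΩ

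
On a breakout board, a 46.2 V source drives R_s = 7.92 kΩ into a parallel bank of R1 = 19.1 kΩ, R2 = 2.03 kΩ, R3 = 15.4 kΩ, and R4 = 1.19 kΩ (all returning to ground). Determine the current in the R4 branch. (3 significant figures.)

Parallel bank: R_p = 1/(1/19.1 + 1/2.03 + 1/15.4 + 1/1.19) = 0.6895 kΩ.
V_A = 46.2 × 0.6895/8.610 = 3.700 V.
I(R4) = V_A / R4 = 3.700/1.19 = 3.109 mA.

I ≈ 3.11 mA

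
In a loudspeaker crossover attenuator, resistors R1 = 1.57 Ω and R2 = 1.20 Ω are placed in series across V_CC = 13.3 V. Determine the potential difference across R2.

Total series resistance ΣR = 1.57 + 1.20 = 2.770 Ω.
By the voltage-divider rule, V = 13.3 × 1.200/2.770 = 5.762 V.

V ≈ 5.76 V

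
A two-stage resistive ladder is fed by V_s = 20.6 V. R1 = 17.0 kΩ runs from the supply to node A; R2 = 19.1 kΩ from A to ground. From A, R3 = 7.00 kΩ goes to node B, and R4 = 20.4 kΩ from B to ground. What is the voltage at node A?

V_A ≈ 8.21 V

The second stage (R3 + R4 = 27.40 kΩ) loads node A in parallel with R2.
Effective lower resistance at A: R2 ‖ 27.40 = 11.25 kΩ.
First divider: V_A = V_s · 11.25/(17.0 + 11.25) = 8.206 V.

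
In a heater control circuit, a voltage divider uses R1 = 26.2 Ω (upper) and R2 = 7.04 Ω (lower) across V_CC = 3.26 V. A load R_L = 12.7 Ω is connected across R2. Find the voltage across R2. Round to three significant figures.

V_out ≈ 0.481 V

R2 ‖ R_L = (7.04 × 12.7)/(7.04 + 12.7) = 4.529 Ω.
Voltage divider with the loaded lower leg: V_out = 3.26 × 4.529/(26.2 + 4.529) = 3.26 × 0.1474 = 0.4805 V.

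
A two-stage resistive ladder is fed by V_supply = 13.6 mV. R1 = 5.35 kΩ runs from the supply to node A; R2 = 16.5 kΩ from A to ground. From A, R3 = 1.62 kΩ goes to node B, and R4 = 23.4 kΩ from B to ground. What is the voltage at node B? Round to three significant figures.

V_B ≈ 8.27 mV

The second stage (R3 + R4 = 25.02 kΩ) loads node A in parallel with R2.
Effective lower resistance at A: R2 ‖ 25.02 = 9.943 kΩ.
So V_A = 13.6 × 0.6502 = 8.842 mV.
Stage 2 is unloaded, so V_B = V_A · R4/(R3+R4) = 8.842 × 23.4/25.02 = 8.270 mV.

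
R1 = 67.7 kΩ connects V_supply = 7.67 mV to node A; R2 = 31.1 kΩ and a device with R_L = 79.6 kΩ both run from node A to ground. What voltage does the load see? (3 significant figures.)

R2 ‖ R_L = (31.1 × 79.6)/(31.1 + 79.6) = 22.36 kΩ.
Then V_out = V_supply · R2'/(R1 + R2') = 7.67 × 22.36/90.06 = 1.904 mV.

V_out ≈ 1.90 mV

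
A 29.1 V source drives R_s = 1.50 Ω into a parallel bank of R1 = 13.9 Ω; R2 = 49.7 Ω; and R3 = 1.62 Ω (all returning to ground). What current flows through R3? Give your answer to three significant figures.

Parallel bank: R_p = 1/(1/13.9 + 1/49.7 + 1/1.62) = 1.410 Ω.
Node voltage V_A = V_CC · R_p/(R_s + R_p) = 29.1 × 0.4845 = 14.10 V.
Branch current I = V_A/R3 = 14.10/1.62 = 8.703 A.

I ≈ 8.70 A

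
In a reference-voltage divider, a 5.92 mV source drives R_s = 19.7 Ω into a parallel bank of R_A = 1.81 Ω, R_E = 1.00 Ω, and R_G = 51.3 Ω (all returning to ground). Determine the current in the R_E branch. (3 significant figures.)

I ≈ 0.185 mA

Combine the parallel branches: R_p = (1/1.81 + 1/1.00 + 1/51.3)⁻¹ = 0.6361 Ω.
V_A = 5.92 × 0.6361/20.34 = 0.1852 mV.
Branch current I = V_A/R_E = 0.1852/1.00 = 0.1852 mA.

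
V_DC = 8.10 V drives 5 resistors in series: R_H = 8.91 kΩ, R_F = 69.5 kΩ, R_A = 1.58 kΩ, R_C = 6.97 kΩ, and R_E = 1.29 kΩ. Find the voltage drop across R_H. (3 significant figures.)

Series total: ΣR = 8.91 + 69.5 + 1.58 + 6.97 + 1.29 = 88.25 kΩ.
By the voltage-divider rule, V = 8.10 × 8.910/88.25 = 0.8178 V.

V ≈ 0.818 V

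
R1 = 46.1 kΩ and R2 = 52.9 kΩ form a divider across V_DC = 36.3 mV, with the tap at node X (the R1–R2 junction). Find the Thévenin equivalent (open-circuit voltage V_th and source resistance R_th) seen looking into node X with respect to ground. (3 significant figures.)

Open-circuit (no load on X): V_th = V_DC · R2/(R1 + R2) = 36.3 × 52.9/(46.10 + 52.9) = 19.40 mV.
Looking into X with the source shorted: R_th = R1·R2/(R1+R2) = 46.10 × 52.9/99.00 = 24.63 kΩ.

V_th ≈ 19.4 mV, R_th ≈ 24.6 kΩ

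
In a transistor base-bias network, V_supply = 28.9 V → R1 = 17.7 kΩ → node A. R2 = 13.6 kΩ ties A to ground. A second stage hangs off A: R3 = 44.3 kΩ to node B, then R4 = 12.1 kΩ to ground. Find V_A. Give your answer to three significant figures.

V_A ≈ 11.1 V

Looking into the second stage from A: R3 + R4 = 56.40 kΩ appears in parallel with R2.
R2 ‖ (R3+R4) = 10.96 kΩ.
V_A = 28.9 × 10.96/(17.7 + 10.96) = 11.05 V.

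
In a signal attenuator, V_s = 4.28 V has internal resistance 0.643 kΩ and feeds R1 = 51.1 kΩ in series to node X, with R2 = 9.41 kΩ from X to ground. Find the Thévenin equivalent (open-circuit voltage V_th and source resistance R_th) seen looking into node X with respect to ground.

V_th ≈ 0.659 V, R_th ≈ 7.96 kΩ

R1' = 0.643 + 51.1 = 51.74 kΩ (source resistance + R1).
Open-circuit (no load on X): V_th = V_s · R2/(R1' + R2) = 4.28 × 9.41/(51.74 + 9.41) = 0.6586 V.
Zeroing V_s shorts the top of R1' to ground, so R_th = R1' ‖ R2 = 7.962 kΩ.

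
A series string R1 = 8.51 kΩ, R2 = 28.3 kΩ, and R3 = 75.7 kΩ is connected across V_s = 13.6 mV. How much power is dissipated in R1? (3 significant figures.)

P ≈ 0.124 nW

ΣR = 112.5 kΩ → I = 13.6/112.5 = 0.1209 µA.
P(R1) = I²·R1 = (0.1209)² × 8.51 = 0.1243 nW.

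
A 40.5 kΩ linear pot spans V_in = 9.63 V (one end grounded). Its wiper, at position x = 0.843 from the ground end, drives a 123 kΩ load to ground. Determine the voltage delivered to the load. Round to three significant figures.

Split the track: R_lower = x·R_p = 34.14 kΩ, R_upper = (1−x)·R_p = 6.359 kΩ.
(x·R_p) ‖ R_L = 26.72 kΩ.
V_out = 9.63 × 26.72/(6.359 + 26.72) = 7.779 V.
(Unloaded: V_out = x·V_in = 8.12 V.)

V_out ≈ 7.78 V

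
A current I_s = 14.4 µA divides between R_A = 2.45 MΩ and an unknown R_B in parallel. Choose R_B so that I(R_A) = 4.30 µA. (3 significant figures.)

R_B ≈ 1.04 MΩ

Two-branch current divider: I_A = I_s · R_B/(R_A + R_B).
4.30/14.4 = R_B/(R_A + R_B) → R_B = R_A · (0.2986)/(1 − 0.2986) = 2.45 × 0.4257 = 1.043 MΩ.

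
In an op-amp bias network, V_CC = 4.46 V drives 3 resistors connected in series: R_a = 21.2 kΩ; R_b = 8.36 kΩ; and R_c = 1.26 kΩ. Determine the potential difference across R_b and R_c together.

V ≈ 1.39 V

ΣR = 21.2 + 8.36 + 1.26 = 30.82 kΩ.
R_{R_b..R_c} = 8.36 + 1.26 = 9.620 kΩ.
V = V_CC · R/ΣR = 4.46 × 0.3121 = 1.392 V.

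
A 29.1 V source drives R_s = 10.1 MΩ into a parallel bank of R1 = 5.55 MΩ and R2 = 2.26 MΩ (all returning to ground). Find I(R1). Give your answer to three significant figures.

I ≈ 0.719 µA

Combine the parallel branches: R_p = (1/5.55 + 1/2.26)⁻¹ = 1.606 MΩ.
V_A by voltage divider: V_A = 29.1 × 1.606/(10.1 + 1.606) = 3.992 V.
I(R1) = V_A / R1 = 3.992/5.55 = 0.7194 µA.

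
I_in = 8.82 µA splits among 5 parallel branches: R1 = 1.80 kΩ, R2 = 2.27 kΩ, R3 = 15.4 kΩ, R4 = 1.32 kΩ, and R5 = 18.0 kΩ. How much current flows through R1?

I ≈ 2.61 µA

ΣG = 1/1.80 + 1/2.27 + 1/15.4 + 1/1.32 + 1/18.0 = 1.874.
By the current-divider rule, I = I_in · G_k/ΣG = 8.82 × 0.2964 = 2.615 µA.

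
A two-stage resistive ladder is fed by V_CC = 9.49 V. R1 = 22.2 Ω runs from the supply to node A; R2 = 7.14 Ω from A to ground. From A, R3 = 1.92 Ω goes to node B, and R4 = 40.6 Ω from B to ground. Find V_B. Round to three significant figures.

V_B ≈ 1.96 V

The second stage (R3 + R4 = 42.52 Ω) loads node A in parallel with R2.
R2 ‖ (R3+R4) = 6.113 Ω.
So V_A = 9.49 × 0.2159 = 2.049 V.
Stage 2 is unloaded, so V_B = V_A · R4/(R3+R4) = 2.049 × 40.6/42.52 = 1.957 V.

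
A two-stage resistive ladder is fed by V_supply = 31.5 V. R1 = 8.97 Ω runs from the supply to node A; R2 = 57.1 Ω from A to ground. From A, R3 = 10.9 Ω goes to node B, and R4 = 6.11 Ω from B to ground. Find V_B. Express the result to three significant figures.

Node A sees R2 in parallel with the series input of stage 2, R3 + R4 = 17.01 Ω.
Effective lower resistance at A: R2 ‖ 17.01 = 13.11 Ω.
V_A = 31.5 × 13.11/(8.97 + 13.11) = 18.70 V.
Then the unloaded second divider: V_B = V_A × R4/(R3+R4) = 18.70 × 0.3592 = 6.717 V.

V_B ≈ 6.72 V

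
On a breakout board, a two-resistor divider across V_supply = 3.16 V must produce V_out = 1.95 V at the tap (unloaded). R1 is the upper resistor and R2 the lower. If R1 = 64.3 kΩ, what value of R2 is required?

R2 ≈ 104 kΩ

The divider ratio is R2/(R1+R2) = 1.95/3.16 = 0.6171.
So R2 = R1 · V_out/(V_supply − V_out) = 64.3 × 1.95/(3.16 − 1.95) = 64.3 × 1.612 = 103.6 kΩ.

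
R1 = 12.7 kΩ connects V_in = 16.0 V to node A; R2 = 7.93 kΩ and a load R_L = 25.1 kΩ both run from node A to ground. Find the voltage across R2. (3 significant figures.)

First combine the lower leg with the load: R2 ‖ R_L = 6.026 kΩ.
Then V_out = V_in · R2'/(R1 + R2') = 16.0 × 6.026/18.73 = 5.149 V.

V_out ≈ 5.15 V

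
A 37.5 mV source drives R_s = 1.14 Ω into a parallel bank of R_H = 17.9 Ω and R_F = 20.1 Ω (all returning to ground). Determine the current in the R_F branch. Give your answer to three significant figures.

Combine the parallel branches: R_p = (1/17.9 + 1/20.1)⁻¹ = 9.468 Ω.
V_A = 37.5 × 9.468/10.61 = 33.47 mV.
I(R_F) = V_A / R_F = 33.47/20.1 = 1.665 mA.
(Check via current divider: I_total = 3.535 mA; share G_k/ΣG = 0.4711 → same result.)

I ≈ 1.67 mA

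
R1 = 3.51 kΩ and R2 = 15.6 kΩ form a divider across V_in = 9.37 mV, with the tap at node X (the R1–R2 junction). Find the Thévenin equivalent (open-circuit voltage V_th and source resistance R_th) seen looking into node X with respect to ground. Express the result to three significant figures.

Open-circuit (no load on X): V_th = V_in · R2/(R1 + R2) = 9.37 × 15.6/(3.510 + 15.6) = 7.649 mV.
Zeroing V_in shorts the top of R1 to ground, so R_th = R1 ‖ R2 = 2.865 kΩ.

V_th ≈ 7.65 mV, R_th ≈ 2.87 kΩ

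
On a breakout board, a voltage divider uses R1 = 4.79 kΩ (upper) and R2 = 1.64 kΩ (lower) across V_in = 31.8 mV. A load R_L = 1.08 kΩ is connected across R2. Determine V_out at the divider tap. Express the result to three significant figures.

V_out ≈ 3.81 mV

R2 ‖ R_L = (1.64 × 1.08)/(1.64 + 1.08) = 0.6512 kΩ.
Voltage divider with the loaded lower leg: V_out = 31.8 × 0.6512/(4.79 + 0.6512) = 31.8 × 0.1197 = 3.806 mV.
(Unloaded it would be 8.11 mV; the load pulls it down.)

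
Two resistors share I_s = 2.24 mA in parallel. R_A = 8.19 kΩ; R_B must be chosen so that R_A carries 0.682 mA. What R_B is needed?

The fraction through R_A equals R_B/(R_A+R_B).
0.682/2.24 = R_B/(R_A + R_B) → R_B = R_A · (0.3045)/(1 − 0.3045) = 8.19 × 0.4377 = 3.585 kΩ.

R_B ≈ 3.59 kΩ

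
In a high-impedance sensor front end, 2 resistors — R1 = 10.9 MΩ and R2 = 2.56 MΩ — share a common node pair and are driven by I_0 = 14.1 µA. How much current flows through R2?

I ≈ 11.4 µA

With just two branches, the current splits inversely with resistance.
So I = 14.1 × 10.9/13.46 = 11.42 µA.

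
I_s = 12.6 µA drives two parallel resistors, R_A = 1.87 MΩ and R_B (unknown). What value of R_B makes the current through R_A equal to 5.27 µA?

R_B ≈ 1.34 MΩ

In a two-way split, I_A/I_s = R_B/(R_A + R_B).
With f = 0.4183, R_B = R_A · f/(1−f) = 1.87 × 0.7190 = 1.344 MΩ.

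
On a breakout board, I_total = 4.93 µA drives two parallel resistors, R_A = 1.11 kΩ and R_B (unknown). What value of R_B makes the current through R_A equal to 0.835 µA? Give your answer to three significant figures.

R_B ≈ 0.226 kΩ

Two-branch current divider: I_A = I_total · R_B/(R_A + R_B).
0.835/4.93 = R_B/(R_A + R_B) → R_B = R_A · (0.1694)/(1 − 0.1694) = 1.11 × 0.2039 = 0.2263 kΩ.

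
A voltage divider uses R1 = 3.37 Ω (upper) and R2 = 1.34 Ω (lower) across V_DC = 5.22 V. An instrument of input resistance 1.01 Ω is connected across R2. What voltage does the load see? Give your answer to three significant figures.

First combine the lower leg with the load: R2 ‖ R_L = 0.5759 Ω.
Voltage divider with the loaded lower leg: V_out = 5.22 × 0.5759/(3.37 + 0.5759) = 5.22 × 0.1460 = 0.7619 V.

V_out ≈ 0.762 V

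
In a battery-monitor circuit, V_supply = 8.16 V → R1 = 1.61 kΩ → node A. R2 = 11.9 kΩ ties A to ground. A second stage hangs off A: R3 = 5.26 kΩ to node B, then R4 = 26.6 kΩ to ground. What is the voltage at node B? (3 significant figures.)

Node A sees R2 in parallel with the series input of stage 2, R3 + R4 = 31.86 kΩ.
R2 ‖ (R3+R4) = 8.664 kΩ.
V_A = 8.16 × 8.664/(1.61 + 8.664) = 6.881 V.
Then the unloaded second divider: V_B = V_A × R4/(R3+R4) = 6.881 × 0.8349 = 5.745 V.

V_B ≈ 5.75 V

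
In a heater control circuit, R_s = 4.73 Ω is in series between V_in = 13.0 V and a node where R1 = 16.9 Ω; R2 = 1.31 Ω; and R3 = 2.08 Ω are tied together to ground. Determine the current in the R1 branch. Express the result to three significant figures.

I ≈ 0.107 A

Parallel bank: R_p = 1/(1/16.9 + 1/1.31 + 1/2.08) = 0.7673 Ω.
V_A by voltage divider: V_A = 13.0 × 0.7673/(4.73 + 0.7673) = 1.814 V.
I(R1) = V_A / R1 = 1.814/16.9 = 0.1074 A.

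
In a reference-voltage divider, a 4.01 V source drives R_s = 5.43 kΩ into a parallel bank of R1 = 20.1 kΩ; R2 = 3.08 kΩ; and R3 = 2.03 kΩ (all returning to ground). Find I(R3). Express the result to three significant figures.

Parallel bank: R_p = 1/(1/20.1 + 1/3.08 + 1/2.03) = 1.153 kΩ.
Node voltage V_A = V_CC · R_p/(R_s + R_p) = 4.01 × 0.1752 = 0.7025 V.
I(R3) = V_A / R3 = 0.7025/2.03 = 0.3461 mA.
(Equivalently: I_total = 0.6091 mA, then current-divider fraction G_k/ΣG = 0.5682.)

I ≈ 0.346 mA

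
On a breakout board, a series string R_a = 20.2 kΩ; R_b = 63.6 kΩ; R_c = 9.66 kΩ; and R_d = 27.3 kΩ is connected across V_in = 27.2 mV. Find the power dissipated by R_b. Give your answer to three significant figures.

ΣR = 120.8 kΩ → I = 27.2/120.8 = 0.2252 µA.
V(R_b) = I·R = 14.33 mV; P = V·I = 14.33 × 0.2252 = 3.227 nW.

P ≈ 3.23 nW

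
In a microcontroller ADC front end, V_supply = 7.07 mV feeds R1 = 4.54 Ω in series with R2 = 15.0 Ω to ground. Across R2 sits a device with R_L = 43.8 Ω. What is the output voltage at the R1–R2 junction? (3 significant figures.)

V_out ≈ 5.03 mV

The load sits in parallel with R2, giving an effective lower resistance R2' = R2·R_L/(R2+R_L) = 11.17 Ω.
Then V_out = V_supply · R2'/(R1 + R2') = 7.07 × 11.17/15.71 = 5.027 mV.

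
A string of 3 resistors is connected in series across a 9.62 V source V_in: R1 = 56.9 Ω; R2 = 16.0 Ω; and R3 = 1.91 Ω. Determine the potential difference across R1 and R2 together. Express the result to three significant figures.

V ≈ 9.37 V

Total series resistance ΣR = 56.9 + 16.0 + 1.91 = 74.81 Ω.
R_{R1..R2} = 56.9 + 16.0 = 72.90 Ω.
V = V_in · R/ΣR = 9.62 × 0.9745 = 9.374 V.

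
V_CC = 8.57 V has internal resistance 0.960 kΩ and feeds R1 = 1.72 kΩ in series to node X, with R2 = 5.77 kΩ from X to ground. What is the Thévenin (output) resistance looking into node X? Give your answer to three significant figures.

R_th ≈ 1.83 kΩ

R1' = 0.960 + 1.72 = 2.680 kΩ (source resistance + R1).
With V_CC suppressed (replaced by a short), R_th = R1' ‖ R2 = (2.680 × 5.77)/(2.680 + 5.77) = 1.830 kΩ.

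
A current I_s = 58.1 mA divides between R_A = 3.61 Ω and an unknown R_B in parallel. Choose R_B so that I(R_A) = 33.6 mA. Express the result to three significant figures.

In a two-way split, I_A/I_s = R_B/(R_A + R_B).
With f = 0.5783, R_B = R_A · f/(1−f) = 3.61 × 1.371 = 4.951 Ω.

R_B ≈ 4.95 Ω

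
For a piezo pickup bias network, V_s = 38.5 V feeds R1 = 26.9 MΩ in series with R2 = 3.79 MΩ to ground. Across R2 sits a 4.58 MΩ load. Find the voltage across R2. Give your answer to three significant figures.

First combine the lower leg with the load: R2 ‖ R_L = 2.074 MΩ.
Voltage divider with the loaded lower leg: V_out = 38.5 × 2.074/(26.9 + 2.074) = 38.5 × 0.07158 = 2.756 V.

V_out ≈ 2.76 V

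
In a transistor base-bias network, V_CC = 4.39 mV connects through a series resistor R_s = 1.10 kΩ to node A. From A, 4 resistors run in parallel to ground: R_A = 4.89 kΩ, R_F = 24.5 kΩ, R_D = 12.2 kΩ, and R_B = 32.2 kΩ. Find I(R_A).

I ≈ 0.644 µA

Parallel bank: R_p = 1/(1/4.89 + 1/24.5 + 1/12.2 + 1/32.2) = 2.791 kΩ.
V_A = 4.39 × 2.791/3.891 = 3.149 mV.
Branch current I = V_A/R_A = 3.149/4.89 = 0.6439 µA.
(Check via current divider: I_total = 1.128 µA; share G_k/ΣG = 0.5707 → same result.)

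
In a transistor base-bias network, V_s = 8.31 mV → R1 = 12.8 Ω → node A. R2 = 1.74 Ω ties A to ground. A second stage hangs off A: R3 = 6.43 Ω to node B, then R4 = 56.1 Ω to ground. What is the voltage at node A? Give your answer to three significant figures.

V_A ≈ 0.971 mV

Looking into the second stage from A: R3 + R4 = 62.53 Ω appears in parallel with R2.
Effective lower resistance at A: R2 ‖ 62.53 = 1.693 Ω.
V_A = 8.31 × 1.693/(12.8 + 1.693) = 0.9707 mV.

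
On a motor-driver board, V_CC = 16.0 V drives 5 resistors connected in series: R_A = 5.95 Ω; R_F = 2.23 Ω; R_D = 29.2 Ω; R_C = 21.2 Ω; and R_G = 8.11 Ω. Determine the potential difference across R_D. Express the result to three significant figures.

V ≈ 7.01 V

Series total: ΣR = 5.95 + 2.23 + 29.2 + 21.2 + 8.11 = 66.69 Ω.
By the voltage-divider rule, V = 16.0 × 29.20/66.69 = 7.006 V.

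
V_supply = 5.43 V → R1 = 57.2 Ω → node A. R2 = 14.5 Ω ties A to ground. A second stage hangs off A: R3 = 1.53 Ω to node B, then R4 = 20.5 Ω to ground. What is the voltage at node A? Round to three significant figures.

V_A ≈ 0.720 V

Looking into the second stage from A: R3 + R4 = 22.03 Ω appears in parallel with R2.
R2 ‖ (R3+R4) = 8.744 Ω.
First divider: V_A = V_supply · 8.744/(57.2 + 8.744) = 0.7200 V.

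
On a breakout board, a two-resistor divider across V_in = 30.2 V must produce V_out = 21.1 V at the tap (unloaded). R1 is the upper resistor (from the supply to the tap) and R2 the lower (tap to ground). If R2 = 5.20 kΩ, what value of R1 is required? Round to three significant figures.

Required fraction k = V_out/V_in = 0.6987.
So R1 = R2 · (V_in/V_out − 1) = 5.20 × (30.2/21.1 − 1) = 5.20 × 0.4313 = 2.243 kΩ.

R1 ≈ 2.24 kΩ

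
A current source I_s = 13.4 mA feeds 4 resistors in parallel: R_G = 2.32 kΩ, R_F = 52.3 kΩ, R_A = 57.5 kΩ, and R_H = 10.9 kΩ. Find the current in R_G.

ΣG = 1/2.32 + 1/52.3 + 1/57.5 + 1/10.9 = 0.5593.
Current divider: I(R_G) = I_s · G_k/ΣG = 13.4 × (0.4310/0.5593) = 13.4 × 0.7707 = 10.33 mA.

I ≈ 10.3 mA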